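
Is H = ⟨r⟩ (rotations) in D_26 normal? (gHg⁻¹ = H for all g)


H = ⟨r⟩ (rotations) in D_26
The rotation subgroup ⟨r⟩ has index 2 in D_26, so it is normal

Yes, normal subgroup


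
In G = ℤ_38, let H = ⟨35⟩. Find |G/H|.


|⟨35⟩| = n / gcd(35, 38) = 38 / 1 = 38
H is normal (ℤ_38 is abelian).
|G/H| = |G| / |H| = 38 / 38 = 1

|G/H| = 1


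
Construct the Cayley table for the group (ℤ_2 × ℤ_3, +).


Elements: {(0,0), (0,1), (0,2), (1,0), (1,1), (1,2)}
Operation: componentwise addition mod (2, 3)
Entry (a, b) = ((a₁+b₁) mod 2, (a₂+b₂) mod 3)

Cayley table:
      | (0,0) | (0,1) | (0,2) | (1,0) | (1,1) | (1,2)
(0,0) | (0,0) | (0,1) | (0,2) | (1,0) | (1,1) | (1,2)
(0,1) | (0,1) | (0,2) | (0,0) | (1,1) | (1,2) | (1,0)
(0,2) | (0,2) | (0,0) | (0,1) | (1,2) | (1,0) | (1,1)
(1,0) | (1,0) | (1,1) | (1,2) | (0,0) | (0,1) | (0,2)
(1,1) | (1,1) | (1,2) | (1,0) | (0,1) | (0,2) | (0,0)
(1,2) | (1,2) | (1,0) | (1,1) | (0,2) | (0,0) | (0,1)


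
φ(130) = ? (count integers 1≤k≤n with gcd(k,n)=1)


Factor n: 130 = 2 × 5 × 13
φ(n) = n · ∏(1 - 1/p) over distinct primes p | n
φ(130) = 130 · (1 - 1/2) · (1 - 1/5) · (1 - 1/13) = 48

φ(130) = 48


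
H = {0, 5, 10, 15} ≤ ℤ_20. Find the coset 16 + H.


16 + H = {16 + h (mod 20) : h ∈ H}
16+0=16, 16+5=1, 16+10=6, 16+15=11
16 + H = {1, 6, 11, 16} = 1 + H

16 + H = {1, 6, 11, 16}


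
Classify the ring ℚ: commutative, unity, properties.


ℚ is a field: commutative, has unity, every nonzero element is a unit (hence an integral domain)
Commutative: Yes
Integral domain: Yes
Has unity: Yes

ℚ: Commutative=Yes, Unity=Yes


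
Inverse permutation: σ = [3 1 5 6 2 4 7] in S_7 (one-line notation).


To find σ⁻¹, swap domain and range:
σ(1) = 3 → σ⁻¹(3) = 1
σ(2) = 1 → σ⁻¹(1) = 2
σ(3) = 5 → σ⁻¹(5) = 3
σ(4) = 6 → σ⁻¹(6) = 4
σ(5) = 2 → σ⁻¹(2) = 5
σ(6) = 4 → σ⁻¹(4) = 6
σ(7) = 7 → σ⁻¹(7) = 7

σ⁻¹ = [2 5 1 6 3 4 7]


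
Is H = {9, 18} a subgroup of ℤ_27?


Subgroup test for H = {9, 18} in (ℤ_27, +):
(1) 0 ∈ H? No
(2) Closure: for all a,b ∈ H, (a+b) mod 27 ∈ H? No  [counterexample: 9 + 18 = 0 ∉ H]
(3) Inverses: for all a ∈ H, -a mod 27 ∈ H? Yes

No, H is not a subgroup of ℤ_27


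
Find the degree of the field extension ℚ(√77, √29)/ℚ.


[ℚ(√77,√29):ℚ] = [ℚ(√77,√29):ℚ(√77)]·[ℚ(√77):ℚ] = 2·2 = 4

[ℚ(√77, √29)/ℚ] = 4


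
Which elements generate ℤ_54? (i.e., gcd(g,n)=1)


g generates ℤ_n iff gcd(g,n) = 1
Prime factors of 54: 2, 3
Generators are g ∈ {1,...,53} not divisible by any of these primes.
Generators: {1, 5, 7, 11, 13, 17, 19, 23, 25, 29, 31, 35, 37, 41, 43, 47, 49, 53}
Number of generators = φ(54) = 18

Generators of ℤ_54 = {1, 5, 7, 11, 13, 17, 19, 23, 25, 29, 31, 35, 37, 41, 43, 47, 49, 53}


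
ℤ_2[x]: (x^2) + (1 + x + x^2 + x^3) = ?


Add coefficients mod 2:
x^0: 0 + 1 = 1 (mod 2)
x^1: 0 + 1 = 1 (mod 2)
x^2: 1 + 1 = 0 (mod 2)
x^3: 0 + 1 = 1 (mod 2)
Result: 1 + x + x^3

f + g = 1 + x + x^3


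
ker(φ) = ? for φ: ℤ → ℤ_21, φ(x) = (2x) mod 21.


Kernel = preimage of identity
ker(φ) = {x ∈ ℤ : 2x ≡ 0 (mod 21)}. gcd(2,21) = 1, so 2x ≡ 0 (mod 21) ⟺ x ≡ 0 (mod 21/1 = 21). Hence ker(φ) = 21ℤ

ker(φ) = 21ℤ


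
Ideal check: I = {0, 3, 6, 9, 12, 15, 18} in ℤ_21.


Check ideal conditions for I = {0, 3, 6, 9, 12, 15, 18} in ℤ_21:
(1) I is an additive subgroup? Yes
(2) For r ∈ ℤ_21 and a ∈ I: r·a ∈ I? Yes

Yes, I is an ideal of ℤ_21


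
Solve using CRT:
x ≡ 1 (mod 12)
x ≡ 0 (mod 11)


m₁ = 12, m₂ = 11, gcd = 1, so CRT applies. M = m₁·m₂ = 132
Let M₁ = M/m₁ = 11, M₂ = M/m₂ = 12
Find y₁ ≡ M₁⁻¹ (mod m₁): 11⁻¹ ≡ 11 (mod 12)
Find y₂ ≡ M₂⁻¹ (mod m₂): 12⁻¹ ≡ 1 (mod 11)
x = a₁·M₁·y₁ + a₂·M₂·y₂ = 1·11·11 + 0·12·1 = 121
Reduce mod 132: x ≡ 121
Check: 121 mod 12 = 1 ✓, 121 mod 11 = 0 ✓

x ≡ 121 (mod 132)


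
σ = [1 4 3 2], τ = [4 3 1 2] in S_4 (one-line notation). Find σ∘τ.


σ∘τ: apply τ first, then σ
1 →τ 4 →σ 2
2 →τ 3 →σ 3
3 →τ 1 →σ 1
4 →τ 2 →σ 4

σ∘τ = [2 3 1 4]


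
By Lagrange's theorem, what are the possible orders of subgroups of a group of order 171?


Lagrange's theorem: |H| divides |G|
|G| = 171
Divisors of 171: 1, 3, 9, 19, 57, 171

Possible subgroup orders: {1, 3, 9, 19, 57, 171}


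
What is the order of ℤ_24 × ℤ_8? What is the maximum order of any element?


|ℤ_24 × ℤ_8| = 24 × 8 = 192
Max element order = lcm(24,8) = 24
Cyclic? No (gcd=8)

|ℤ_24×ℤ_8| = 192, max element order = 24


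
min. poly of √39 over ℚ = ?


√39 satisfies x² - 39 = 0, irreducible over ℚ since 39 is squarefree

Minimal polynomial: x² - 39


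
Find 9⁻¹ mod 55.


Use the extended Euclidean algorithm to write 1 = 9·s + 55·t; then s mod 55 is the inverse.
Euclidean algorithm:
  9 = 0·55 + 9
  55 = 6·9 + 1
  9 = 9·1 + 0
gcd(9,55) = 1
Back-substitution gives: 9·(-6) + 55·(1) = 1
So 9⁻¹ ≡ -6 ≡ 49 (mod 55)
Check: 9 × 49 = 441 ≡ 1 (mod 55) ✓

9⁻¹ ≡ 49 (mod 55)


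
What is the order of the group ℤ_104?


ℤ_n has n elements.

|ℤ_104| = 104


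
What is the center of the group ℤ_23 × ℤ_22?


Z(G) = {g ∈ G | gx = xg for all x ∈ G}
Direct product of abelian groups is abelian, so Z(G) = G

Z(ℤ_23 × ℤ_22) = ℤ_23 × ℤ_22


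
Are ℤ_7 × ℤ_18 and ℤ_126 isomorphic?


Comparing ℤ_7 × ℤ_18 and ℤ_126:
gcd(7,18) = 1, so ℤ_7 × ℤ_18 ≅ ℤ_126 (CRT)

Yes, ℤ_7 × ℤ_18 ≅ ℤ_126


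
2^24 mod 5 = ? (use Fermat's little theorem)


Fermat's little theorem: if p is prime and gcd(a,p)=1, then a^(p-1) ≡ 1 (mod p)
p = 5 is prime, gcd(2,5) = 1
Reduce exponent: 24 mod 4 = 0
So 2^24 ≡ 2^0 (mod 5)
2^0 = 1

2^24 ≡ 1 (mod 5)


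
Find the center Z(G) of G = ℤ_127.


Z(G) = {g ∈ G | gx = xg for all x ∈ G}
ℤ_127 is abelian, so Z(G) = G

Z(ℤ_127) = ℤ_127


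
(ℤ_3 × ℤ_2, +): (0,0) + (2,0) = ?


Operation: componentwise addition mod (3, 2)
(0,0) + (2,0) = ((a₁+b₁) mod 3, (a₂+b₂) mod 2) with a = (0,0), b = (2,0)

(0,0) + (2,0) = (2,0)


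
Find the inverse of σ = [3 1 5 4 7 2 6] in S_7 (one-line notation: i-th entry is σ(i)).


To find σ⁻¹, swap domain and range:
σ(1) = 3 → σ⁻¹(3) = 1
σ(2) = 1 → σ⁻¹(1) = 2
σ(3) = 5 → σ⁻¹(5) = 3
σ(4) = 4 → σ⁻¹(4) = 4
σ(5) = 7 → σ⁻¹(7) = 5
σ(6) = 2 → σ⁻¹(2) = 6
σ(7) = 6 → σ⁻¹(6) = 7

σ⁻¹ = [2 6 1 4 3 7 5]


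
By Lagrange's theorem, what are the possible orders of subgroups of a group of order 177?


Lagrange's theorem: |H| divides |G|
|G| = 177
Divisors of 177: 1, 3, 59, 177

Possible subgroup orders: {1, 3, 59, 177}


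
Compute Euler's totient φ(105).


Factor n: 105 = 3 × 5 × 7
φ(n) = n · ∏(1 - 1/p) over distinct primes p | n
φ(105) = 105 · (1 - 1/3) · (1 - 1/5) · (1 - 1/7) = 48

φ(105) = 48


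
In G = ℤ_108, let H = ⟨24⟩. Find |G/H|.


|⟨24⟩| = n / gcd(24, 108) = 108 / 12 = 9
H is normal (ℤ_108 is abelian).
|G/H| = |G| / |H| = 108 / 9 = 12

|G/H| = 12


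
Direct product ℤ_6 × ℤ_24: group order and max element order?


|ℤ_6 × ℤ_24| = 6 × 24 = 144
Max element order = lcm(6,24) = 24
Cyclic? No (gcd=6)

|ℤ_6×ℤ_24| = 144, max element order = 24


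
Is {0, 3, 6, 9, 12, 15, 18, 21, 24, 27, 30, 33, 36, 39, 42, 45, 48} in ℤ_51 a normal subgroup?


H = {0, 3, 6, 9, 12, 15, 18, 21, 24, 27, 30, 33, 36, 39, 42, 45, 48} in ℤ_51
ℤ_51 is abelian; every subgroup of an abelian group is normal

Yes, normal subgroup


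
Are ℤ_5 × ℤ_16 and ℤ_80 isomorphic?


Comparing ℤ_5 × ℤ_16 and ℤ_80:
gcd(5,16) = 1, so ℤ_5 × ℤ_16 ≅ ℤ_80 (CRT)

Yes, ℤ_5 × ℤ_16 ≅ ℤ_80


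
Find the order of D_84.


|D_n| = 2n (n rotations and n reflections)
|D_84| = 2×84 = 168

|D_84| = 168


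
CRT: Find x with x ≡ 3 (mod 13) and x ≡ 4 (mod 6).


m₁ = 13, m₂ = 6, gcd = 1, so CRT applies. M = m₁·m₂ = 78
Let M₁ = M/m₁ = 6, M₂ = M/m₂ = 13
Find y₁ ≡ M₁⁻¹ (mod m₁): 6⁻¹ ≡ 11 (mod 13)
Find y₂ ≡ M₂⁻¹ (mod m₂): 13⁻¹ ≡ 1 (mod 6)
x = a₁·M₁·y₁ + a₂·M₂·y₂ = 3·6·11 + 4·13·1 = 250
Reduce mod 78: x ≡ 16
Check: 16 mod 13 = 3 ✓, 16 mod 6 = 4 ✓

x ≡ 16 (mod 78)


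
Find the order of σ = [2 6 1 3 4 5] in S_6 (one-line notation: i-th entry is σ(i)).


Cycle decomposition: (1 2 6 5 4 3)
Cycle lengths: 6
Order = lcm(6) = 6

ord(σ) = 6


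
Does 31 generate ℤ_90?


g generates ℤ_n iff gcd(g, n) = 1
gcd(31, 90) = 1
Since gcd = 1, 31 is a generator.

Yes, 31 generates ℤ_90


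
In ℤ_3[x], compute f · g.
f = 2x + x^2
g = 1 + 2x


Expand and collect like terms; reduce coefficients mod 3:
x^0: 0·1 = 0 ≡ 0 (mod 3)
x^1: 0·2 + 2·1 = 2 ≡ 2 (mod 3)
x^2: 2·2 + 1·1 = 5 ≡ 2 (mod 3)
x^3: 1·2 = 2 ≡ 2 (mod 3)
Result: 2x + 2x^2 + 2x^3

f · g = 2x + 2x^2 + 2x^3


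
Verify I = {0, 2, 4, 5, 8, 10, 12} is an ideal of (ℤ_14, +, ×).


Check ideal conditions for I = {0, 2, 4, 5, 8, 10, 12} in ℤ_14:
(1) I is an additive subgroup? No
(2) For r ∈ ℤ_14 and a ∈ I: r·a ∈ I? No  [counterexample: r=2, a=10, r·a mod 14 = 6 ∉ I]

No, I is not an ideal of ℤ_14


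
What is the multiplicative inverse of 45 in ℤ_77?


Use the extended Euclidean algorithm to write 1 = 45·s + 77·t; then s mod 77 is the inverse.
Euclidean algorithm:
  45 = 0·77 + 45
  77 = 1·45 + 32
  45 = 1·32 + 13
  32 = 2·13 + 6
  13 = 2·6 + 1
  6 = 6·1 + 0
gcd(45,77) = 1
Back-substitution gives: 45·(12) + 77·(-7) = 1
So 45⁻¹ ≡ 12 ≡ 12 (mod 77)
Check: 45 × 12 = 540 ≡ 1 (mod 77) ✓

45⁻¹ ≡ 12 (mod 77)


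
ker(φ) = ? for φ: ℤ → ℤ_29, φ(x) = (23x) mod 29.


Kernel = preimage of identity
ker(φ) = {x ∈ ℤ : 23x ≡ 0 (mod 29)}. gcd(23,29) = 1, so 23x ≡ 0 (mod 29) ⟺ x ≡ 0 (mod 29/1 = 29). Hence ker(φ) = 29ℤ

ker(φ) = 29ℤ


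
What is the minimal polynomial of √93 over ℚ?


√93 satisfies x² - 93 = 0, irreducible over ℚ since 93 is squarefree

Minimal polynomial: x² - 93


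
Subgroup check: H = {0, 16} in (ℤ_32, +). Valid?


Subgroup test for H = {0, 16} in (ℤ_32, +):
(1) 0 ∈ H? Yes
(2) Closure: for all a,b ∈ H, (a+b) mod 32 ∈ H? Yes
(3) Inverses: for all a ∈ H, -a mod 32 ∈ H? Yes

Yes, H is a subgroup of ℤ_32


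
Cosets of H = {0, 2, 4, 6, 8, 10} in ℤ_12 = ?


H = {0, 2, 4, 6, 8, 10}, |H| = 6
Number of cosets = |G|/|H| = 12/6 = 2
0 + H = {0, 2, 4, 6, 8, 10}
1 + H = {1, 3, 5, 7, 9, 11}

Cosets: 0+H={0,2,4,6,8,10}; 1+H={1,3,5,7,9,11}


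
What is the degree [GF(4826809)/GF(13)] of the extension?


GF(4826809) = GF(13^6), so the extension degree is 6

[GF(4826809)/GF(13)] = 6


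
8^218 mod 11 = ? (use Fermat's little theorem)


Fermat's little theorem: if p is prime and gcd(a,p)=1, then a^(p-1) ≡ 1 (mod p)
p = 11 is prime, gcd(8,11) = 1
Reduce exponent: 218 mod 10 = 8
So 8^218 ≡ 8^8 (mod 11)
8^8 mod 11 = 5

8^218 ≡ 5 (mod 11)


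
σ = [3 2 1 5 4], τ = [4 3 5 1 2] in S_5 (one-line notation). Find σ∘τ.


σ∘τ: apply τ first, then σ
1 →τ 4 →σ 5
2 →τ 3 →σ 1
3 →τ 5 →σ 4
4 →τ 1 →σ 3
5 →τ 2 →σ 2

σ∘τ = [5 1 4 3 2]


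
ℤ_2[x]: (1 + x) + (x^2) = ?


Add coefficients mod 2:
x^0: 1 + 0 = 1 (mod 2)
x^1: 1 + 0 = 1 (mod 2)
x^2: 0 + 1 = 1 (mod 2)
Result: 1 + x + x^2

f + g = 1 + x + x^2


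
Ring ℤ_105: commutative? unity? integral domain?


ℤ_105 is a commutative ring with unity 1; 105 = 3×35 is composite, so 3·35 ≡ 0 gives zero divisors (not an integral domain)
Commutative: Yes
Integral domain: No
Has unity: Yes

ℤ_105: Commutative=Yes, Unity=Yes


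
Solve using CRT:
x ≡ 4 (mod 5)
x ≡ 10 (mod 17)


m₁ = 5, m₂ = 17, gcd = 1, so CRT applies. M = m₁·m₂ = 85
Let M₁ = M/m₁ = 17, M₂ = M/m₂ = 5
Find y₁ ≡ M₁⁻¹ (mod m₁): 17⁻¹ ≡ 3 (mod 5)
Find y₂ ≡ M₂⁻¹ (mod m₂): 5⁻¹ ≡ 7 (mod 17)
x = a₁·M₁·y₁ + a₂·M₂·y₂ = 4·17·3 + 10·5·7 = 554
Reduce mod 85: x ≡ 44
Check: 44 mod 5 = 4 ✓, 44 mod 17 = 10 ✓

x ≡ 44 (mod 85)


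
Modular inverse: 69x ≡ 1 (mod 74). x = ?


Use the extended Euclidean algorithm to write 1 = 69·s + 74·t; then s mod 74 is the inverse.
Euclidean algorithm:
  69 = 0·74 + 69
  74 = 1·69 + 5
  69 = 13·5 + 4
  5 = 1·4 + 1
  4 = 4·1 + 0
gcd(69,74) = 1
Back-substitution gives: 69·(-15) + 74·(14) = 1
So 69⁻¹ ≡ -15 ≡ 59 (mod 74)
Check: 69 × 59 = 4071 ≡ 1 (mod 74) ✓

69⁻¹ ≡ 59 (mod 74)


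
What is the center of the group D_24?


Z(G) = {g ∈ G | gx = xg for all x ∈ G}
For even n, Z(D_n) = {e, r^(n/2)}: the 180° rotation r^12 commutes with every reflection and rotation

Z(D_24) = {e, r^12}


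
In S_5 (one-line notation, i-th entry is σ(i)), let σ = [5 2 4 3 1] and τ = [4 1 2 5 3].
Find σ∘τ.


σ∘τ: apply τ first, then σ
1 →τ 4 →σ 3
2 →τ 1 →σ 5
3 →τ 2 →σ 2
4 →τ 5 →σ 1
5 →τ 3 →σ 4

σ∘τ = [3 5 2 1 4]


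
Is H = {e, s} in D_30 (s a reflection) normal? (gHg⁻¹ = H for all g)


H = {e, s} in D_30 (s a reflection)
r·s·r⁻¹ = sr⁻² ≠ s for n ≥ 3, so {e, s} is not closed under conjugation

No, not a normal subgroup


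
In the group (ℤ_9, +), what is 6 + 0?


Operation: addition mod 9
6 + 0 = (a + b) mod 9 with a = 6, b = 0

6 + 0 = 6


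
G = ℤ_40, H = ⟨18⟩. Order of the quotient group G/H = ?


|⟨18⟩| = n / gcd(18, 40) = 40 / 2 = 20
H is normal (ℤ_40 is abelian).
|G/H| = |G| / |H| = 40 / 20 = 2

|G/H| = 2


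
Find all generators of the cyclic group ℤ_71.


g generates ℤ_n iff gcd(g,n) = 1
Prime factors of 71: 71
Generators are g ∈ {1,...,70} not divisible by any of these primes.
Generators: {1, 2, 3, 4, 5, 6, 7, 8, 9, 10, 11, 12, 13, 14, 15, 16, 17, 18, 19, 20, 21, 22, 23, 24, 25, 26, 27, 28, 29, 30, 31, 32, 33, 34, 35, 36, 37, 38, 39, 40, 41, 42, 43, 44, 45, 46, 47, 48, 49, 50, 51, 52, 53, 54, 55, 56, 57, 58, 59, 60, 61, 62, 63, 64, 65, 66, 67, 68, 69, 70}
Number of generators = φ(71) = 70

Generators of ℤ_71 = {1, 2, 3, 4, 5, 6, 7, 8, 9, 10, 11, 12, 13, 14, 15, 16, 17, 18, 19, 20, 21, 22, 23, 24, 25, 26, 27, 28, 29, 30, 31, 32, 33, 34, 35, 36, 37, 38, 39, 40, 41, 42, 43, 44, 45, 46, 47, 48, 49, 50, 51, 52, 53, 54, 55, 56, 57, 58, 59, 60, 61, 62, 63, 64, 65, 66, 67, 68, 69, 70}


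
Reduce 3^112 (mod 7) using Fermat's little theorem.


Fermat's little theorem: if p is prime and gcd(a,p)=1, then a^(p-1) ≡ 1 (mod p)
p = 7 is prime, gcd(3,7) = 1
Reduce exponent: 112 mod 6 = 4
So 3^112 ≡ 3^4 (mod 7)
3^4 mod 7 = 4

3^112 ≡ 4 (mod 7)


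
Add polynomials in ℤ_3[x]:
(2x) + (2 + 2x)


Add coefficients mod 3:
x^0: 0 + 2 = 2 (mod 3)
x^1: 2 + 2 = 1 (mod 3)
Result: 2 + x

f + g = 2 + x


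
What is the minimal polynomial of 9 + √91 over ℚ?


Let α = 9 + √91. Then α - 9 = √91, so (α - 9)² = 91, giving α² - 18α - 10 = 0. Degree 2 and α ∉ ℚ, so this is the minimal polynomial.

Minimal polynomial: x² - 18x - 10


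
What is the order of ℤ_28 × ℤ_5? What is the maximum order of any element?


|ℤ_28 × ℤ_5| = 28 × 5 = 140
Max element order = lcm(28,5) = 140
Cyclic? Yes (gcd=1)

|ℤ_28×ℤ_5| = 140, max element order = 140


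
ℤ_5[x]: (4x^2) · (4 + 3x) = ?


Expand and collect like terms; reduce coefficients mod 5:
x^0: 0·4 = 0 ≡ 0 (mod 5)
x^1: 0·3 + 0·4 = 0 ≡ 0 (mod 5)
x^2: 0·3 + 4·4 = 16 ≡ 1 (mod 5)
x^3: 4·3 = 12 ≡ 2 (mod 5)
Result: x^2 + 2x^3

f · g = x^2 + 2x^3


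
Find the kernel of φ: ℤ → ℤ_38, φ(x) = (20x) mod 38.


Kernel = preimage of identity
ker(φ) = {x ∈ ℤ : 20x ≡ 0 (mod 38)}. gcd(20,38) = 2, so 20x ≡ 0 (mod 38) ⟺ x ≡ 0 (mod 38/2 = 19). Hence ker(φ) = 19ℤ

ker(φ) = 19ℤ


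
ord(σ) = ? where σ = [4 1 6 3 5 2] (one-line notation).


Cycle decomposition: (1 4 3 6 2)
Cycle lengths: 5
Order = lcm(5) = 5

ord(σ) = 5


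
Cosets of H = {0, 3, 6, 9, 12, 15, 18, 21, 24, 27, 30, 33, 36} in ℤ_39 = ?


H = {0, 3, 6, 9, 12, 15, 18, 21, 24, 27, 30, 33, 36}, |H| = 13
Number of cosets = |G|/|H| = 39/13 = 3
0 + H = {0, 3, 6, 9, 12, 15, 18, 21, 24, 27, 30, 33, 36}
1 + H = {1, 4, 7, 10, 13, 16, 19, 22, 25, 28, 31, 34, 37}
2 + H = {2, 5, 8, 11, 14, 17, 20, 23, 26, 29, 32, 35, 38}

Cosets: 0+H={0,3,6,9,12,15,18,21,24,27,30,33,36}; 1+H={1,4,7,10,13,16,19,22,25,28,31,34,37}; 2+H={2,5,8,11,14,17,20,23,26,29,32,35,38}


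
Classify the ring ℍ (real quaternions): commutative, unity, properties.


quaternion multiplication is non-commutative (ij = k ≠ ji = -k); has unity 1; a division ring but not an integral domain since integral domains are commutative by convention
Commutative: No
Integral domain: No
Has unity: Yes

ℍ (real quaternions): Commutative=No, Unity=Yes


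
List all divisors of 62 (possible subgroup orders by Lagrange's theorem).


Lagrange's theorem: |H| divides |G|
|G| = 62
Divisors of 62: 1, 2, 31, 62

Possible subgroup orders: {1, 2, 31, 62}


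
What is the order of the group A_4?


|A_n| = n!/2 (even permutations)
|A_4| = 4!/2 = 24/2 = 12

|A_4| = 12


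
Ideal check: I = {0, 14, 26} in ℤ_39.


Check ideal conditions for I = {0, 14, 26} in ℤ_39:
(1) I is an additive subgroup? No
(2) For r ∈ ℤ_39 and a ∈ I: r·a ∈ I? No  [counterexample: r=2, a=14, r·a mod 39 = 28 ∉ I]

No, I is not an ideal of ℤ_39


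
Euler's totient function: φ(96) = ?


Factor n: 96 = 2^5 × 3
φ(n) = n · ∏(1 - 1/p) over distinct primes p | n
φ(96) = 96 · (1 - 1/2) · (1 - 1/3) = 32

φ(96) = 32


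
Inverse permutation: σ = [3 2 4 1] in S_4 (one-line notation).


To find σ⁻¹, swap domain and range:
σ(1) = 3 → σ⁻¹(3) = 1
σ(2) = 2 → σ⁻¹(2) = 2
σ(3) = 4 → σ⁻¹(4) = 3
σ(4) = 1 → σ⁻¹(1) = 4

σ⁻¹ = [4 2 1 3]


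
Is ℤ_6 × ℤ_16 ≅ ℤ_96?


Comparing ℤ_6 × ℤ_16 and ℤ_96:
gcd(6,16) = 2 ≠ 1. Max element order in ℤ_6×ℤ_16 is lcm(6,16) = 48 < 96, so it has no element of order 96

No, ℤ_6 × ℤ_16 ≇ ℤ_96


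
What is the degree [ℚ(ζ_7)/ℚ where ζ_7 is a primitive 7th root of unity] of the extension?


[ℚ(ζ_n):ℚ] = deg Φ_n(x) = φ(n). Here φ(7) = 6

[ℚ(ζ_7)/ℚ where ζ_7 is a primitive 7th root of unity] = 6


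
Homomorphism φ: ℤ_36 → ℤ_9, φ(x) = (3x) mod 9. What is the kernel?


Kernel = preimage of identity
ker(φ) = {x ∈ ℤ_36 : 3x ≡ 0 (mod 9)}. Since 9 | 36, φ is well-defined. The kernel is the cyclic subgroup ⟨3⟩ of ℤ_36 (order 12), i.e. {0, 3, 6, 9, 12, 15, 18, 21, 24, 27, 30, 33}

ker(φ) = {0, 3, 6, 9, 12, 15, 18, 21, 24, 27, 30, 33}


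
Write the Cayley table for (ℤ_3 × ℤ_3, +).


Elements: {(0,0), (0,1), (0,2), (1,0), (1,1), (1,2), (2,0), (2,1), (2,2)}
Operation: componentwise addition mod (3, 3)
Entry (a, b) = ((a₁+b₁) mod 3, (a₂+b₂) mod 3)

Cayley table:
      | (0,0) | (0,1) | (0,2) | (1,0) | (1,1) | (1,2) | (2,0) | (2,1) | (2,2)
(0,0) | (0,0) | (0,1) | (0,2) | (1,0) | (1,1) | (1,2) | (2,0) | (2,1) | (2,2)
(0,1) | (0,1) | (0,2) | (0,0) | (1,1) | (1,2) | (1,0) | (2,1) | (2,2) | (2,0)
(0,2) | (0,2) | (0,0) | (0,1) | (1,2) | (1,0) | (1,1) | (2,2) | (2,0) | (2,1)
(1,0) | (1,0) | (1,1) | (1,2) | (2,0) | (2,1) | (2,2) | (0,0) | (0,1) | (0,2)
(1,1) | (1,1) | (1,2) | (1,0) | (2,1) | (2,2) | (2,0) | (0,1) | (0,2) | (0,0)
(1,2) | (1,2) | (1,0) | (1,1) | (2,2) | (2,0) | (2,1) | (0,2) | (0,0) | (0,1)
(2,0) | (2,0) | (2,1) | (2,2) | (0,0) | (0,1) | (0,2) | (1,0) | (1,1) | (1,2)
(2,1) | (2,1) | (2,2) | (2,0) | (0,1) | (0,2) | (0,0) | (1,1) | (1,2) | (1,0)
(2,2) | (2,2) | (2,0) | (2,1) | (0,2) | (0,0) | (0,1) | (1,2) | (1,0) | (1,1)


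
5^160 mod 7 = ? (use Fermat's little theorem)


Fermat's little theorem: if p is prime and gcd(a,p)=1, then a^(p-1) ≡ 1 (mod p)
p = 7 is prime, gcd(5,7) = 1
Reduce exponent: 160 mod 6 = 4
So 5^160 ≡ 5^4 (mod 7)
5^4 mod 7 = 2

5^160 ≡ 2 (mod 7)


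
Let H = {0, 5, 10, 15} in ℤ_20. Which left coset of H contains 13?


13 + H = {13 + h (mod 20) : h ∈ H}
13+0=13, 13+5=18, 13+10=3, 13+15=8
13 + H = {3, 8, 13, 18} = 3 + H

13 + H = {3, 8, 13, 18}


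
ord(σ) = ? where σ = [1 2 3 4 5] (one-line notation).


Cycle decomposition: identity (all elements fixed)
Order = 1 (identity has order 1)

ord(σ) = 1


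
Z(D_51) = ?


Z(G) = {g ∈ G | gx = xg for all x ∈ G}
For odd n, Z(D_n) = {e}: no nontrivial rotation commutes with all reflections

Z(D_51) = {e}


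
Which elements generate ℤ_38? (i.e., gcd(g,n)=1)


g generates ℤ_n iff gcd(g,n) = 1
Prime factors of 38: 2, 19
Generators are g ∈ {1,...,37} not divisible by any of these primes.
Generators: {1, 3, 5, 7, 9, 11, 13, 15, 17, 21, 23, 25, 27, 29, 31, 33, 35, 37}
Number of generators = φ(38) = 18

Generators of ℤ_38 = {1, 3, 5, 7, 9, 11, 13, 15, 17, 21, 23, 25, 27, 29, 31, 33, 35, 37}


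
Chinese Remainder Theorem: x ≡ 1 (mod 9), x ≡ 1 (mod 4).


m₁ = 9, m₂ = 4, gcd = 1, so CRT applies. M = m₁·m₂ = 36
Let M₁ = M/m₁ = 4, M₂ = M/m₂ = 9
Find y₁ ≡ M₁⁻¹ (mod m₁): 4⁻¹ ≡ 7 (mod 9)
Find y₂ ≡ M₂⁻¹ (mod m₂): 9⁻¹ ≡ 1 (mod 4)
x = a₁·M₁·y₁ + a₂·M₂·y₂ = 1·4·7 + 1·9·1 = 37
Reduce mod 36: x ≡ 1
Check: 1 mod 9 = 1 ✓, 1 mod 4 = 1 ✓

x ≡ 1 (mod 36)


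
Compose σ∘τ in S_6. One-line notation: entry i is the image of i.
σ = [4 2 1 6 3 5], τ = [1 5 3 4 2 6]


σ∘τ: apply τ first, then σ
1 →τ 1 →σ 4
2 →τ 5 →σ 3
3 →τ 3 →σ 1
4 →τ 4 →σ 6
5 →τ 2 →σ 2
6 →τ 6 →σ 5

σ∘τ = [4 3 1 6 2 5]


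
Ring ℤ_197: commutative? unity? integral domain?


ℤ_197 is a commutative ring with unity 1; 197 is prime, so ℤ_197 is a field (hence an integral domain)
Commutative: Yes
Integral domain: Yes
Has unity: Yes

ℤ_197: Commutative=Yes, Unity=Yes


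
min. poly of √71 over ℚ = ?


√71 satisfies x² - 71 = 0, irreducible over ℚ since 71 is squarefree

Minimal polynomial: x² - 71


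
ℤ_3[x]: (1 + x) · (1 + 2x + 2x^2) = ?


Expand and collect like terms; reduce coefficients mod 3:
x^0: 1·1 = 1 ≡ 1 (mod 3)
x^1: 1·2 + 1·1 = 3 ≡ 0 (mod 3)
x^2: 1·2 + 1·2 = 4 ≡ 1 (mod 3)
x^3: 1·2 = 2 ≡ 2 (mod 3)
Result: 1 + x^2 + 2x^3

f · g = 1 + x^2 + 2x^3


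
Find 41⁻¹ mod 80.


Use the extended Euclidean algorithm to write 1 = 41·s + 80·t; then s mod 80 is the inverse.
Euclidean algorithm:
  41 = 0·80 + 41
  80 = 1·41 + 39
  41 = 1·39 + 2
  39 = 19·2 + 1
  2 = 2·1 + 0
gcd(41,80) = 1
Back-substitution gives: 41·(-39) + 80·(20) = 1
So 41⁻¹ ≡ -39 ≡ 41 (mod 80)
Check: 41 × 41 = 1681 ≡ 1 (mod 80) ✓

41⁻¹ ≡ 41 (mod 80)


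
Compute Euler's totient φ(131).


Factor n: 131 = 131
φ(n) = n · ∏(1 - 1/p) over distinct primes p | n
φ(131) = 131 · (1 - 1/131) = 130

φ(131) = 130


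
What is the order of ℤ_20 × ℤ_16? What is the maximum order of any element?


|ℤ_20 × ℤ_16| = 20 × 16 = 320
Max element order = lcm(20,16) = 80
Cyclic? No (gcd=4)

|ℤ_20×ℤ_16| = 320, max element order = 80


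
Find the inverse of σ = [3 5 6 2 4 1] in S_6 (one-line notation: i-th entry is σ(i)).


To find σ⁻¹, swap domain and range:
σ(1) = 3 → σ⁻¹(3) = 1
σ(2) = 5 → σ⁻¹(5) = 2
σ(3) = 6 → σ⁻¹(6) = 3
σ(4) = 2 → σ⁻¹(2) = 4
σ(5) = 4 → σ⁻¹(4) = 5
σ(6) = 1 → σ⁻¹(1) = 6

σ⁻¹ = [6 4 1 5 2 3]


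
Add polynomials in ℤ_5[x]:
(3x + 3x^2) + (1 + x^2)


Add coefficients mod 5:
x^0: 0 + 1 = 1 (mod 5)
x^1: 3 + 0 = 3 (mod 5)
x^2: 3 + 1 = 4 (mod 5)
Result: 1 + 3x + 4x^2

f + g = 1 + 3x + 4x^2


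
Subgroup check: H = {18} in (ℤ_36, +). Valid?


Subgroup test for H = {18} in (ℤ_36, +):
(1) 0 ∈ H? No
(2) Closure: for all a,b ∈ H, (a+b) mod 36 ∈ H? No  [counterexample: 18 + 18 = 0 ∉ H]
(3) Inverses: for all a ∈ H, -a mod 36 ∈ H? Yes

No, H is not a subgroup of ℤ_36


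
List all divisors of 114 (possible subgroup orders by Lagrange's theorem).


Lagrange's theorem: |H| divides |G|
|G| = 114
Divisors of 114: 1, 2, 3, 6, 19, 38, 57, 114

Possible subgroup orders: {1, 2, 3, 6, 19, 38, 57, 114}


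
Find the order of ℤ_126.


ℤ_n has n elements.

|ℤ_126| = 126


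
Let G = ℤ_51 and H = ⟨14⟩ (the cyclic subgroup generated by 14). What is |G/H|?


|⟨14⟩| = n / gcd(14, 51) = 51 / 1 = 51
H is normal (ℤ_51 is abelian).
|G/H| = |G| / |H| = 51 / 51 = 1

|G/H| = 1


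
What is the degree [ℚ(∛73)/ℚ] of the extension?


∛73 has minimal polynomial x³ - 73 (irreducible over ℚ since 73 is not a perfect cube)

[ℚ(∛73)/ℚ] = 3


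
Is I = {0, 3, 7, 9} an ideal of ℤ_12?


Check ideal conditions for I = {0, 3, 7, 9} in ℤ_12:
(1) I is an additive subgroup? No
(2) For r ∈ ℤ_12 and a ∈ I: r·a ∈ I? No  [counterexample: r=2, a=3, r·a mod 12 = 6 ∉ I]

No, I is not an ideal of ℤ_12


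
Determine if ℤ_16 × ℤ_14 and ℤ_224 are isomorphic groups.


Comparing ℤ_16 × ℤ_14 and ℤ_224:
gcd(16,14) = 2 ≠ 1. Max element order in ℤ_16×ℤ_14 is lcm(16,14) = 112 < 224, so it has no element of order 224

No, ℤ_16 × ℤ_14 ≇ ℤ_224


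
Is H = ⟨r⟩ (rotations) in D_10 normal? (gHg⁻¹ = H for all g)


H = ⟨r⟩ (rotations) in D_10
The rotation subgroup ⟨r⟩ has index 2 in D_10, so it is normal

Yes, normal subgroup


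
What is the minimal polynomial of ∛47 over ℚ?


∛47 satisfies x³ - 47 = 0, irreducible over ℚ (no rational root; 47 is not a perfect cube)

Minimal polynomial: x³ - 47


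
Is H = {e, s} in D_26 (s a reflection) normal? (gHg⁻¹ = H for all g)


H = {e, s} in D_26 (s a reflection)
r·s·r⁻¹ = sr⁻² ≠ s for n ≥ 3, so {e, s} is not closed under conjugation

No, not a normal subgroup


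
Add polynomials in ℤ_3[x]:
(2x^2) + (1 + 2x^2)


Add coefficients mod 3:
x^0: 0 + 1 = 1 (mod 3)
x^1: 0 + 0 = 0 (mod 3)
x^2: 2 + 2 = 1 (mod 3)
Result: 1 + x^2

f + g = 1 + x^2


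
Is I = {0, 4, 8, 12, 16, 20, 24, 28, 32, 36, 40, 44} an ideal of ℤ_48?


Check ideal conditions for I = {0, 4, 8, 12, 16, 20, 24, 28, 32, 36, 40, 44} in ℤ_48:
(1) I is an additive subgroup? Yes
(2) For r ∈ ℤ_48 and a ∈ I: r·a ∈ I? Yes

Yes, I is an ideal of ℤ_48


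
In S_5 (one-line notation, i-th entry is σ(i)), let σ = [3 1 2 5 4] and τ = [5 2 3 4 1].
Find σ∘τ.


σ∘τ: apply τ first, then σ
1 →τ 5 →σ 4
2 →τ 2 →σ 1
3 →τ 3 →σ 2
4 →τ 4 →σ 5
5 →τ 1 →σ 3

σ∘τ = [4 1 2 5 3]


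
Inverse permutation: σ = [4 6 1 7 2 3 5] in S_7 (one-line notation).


To find σ⁻¹, swap domain and range:
σ(1) = 4 → σ⁻¹(4) = 1
σ(2) = 6 → σ⁻¹(6) = 2
σ(3) = 1 → σ⁻¹(1) = 3
σ(4) = 7 → σ⁻¹(7) = 4
σ(5) = 2 → σ⁻¹(2) = 5
σ(6) = 3 → σ⁻¹(3) = 6
σ(7) = 5 → σ⁻¹(5) = 7

σ⁻¹ = [3 5 6 1 7 2 4]


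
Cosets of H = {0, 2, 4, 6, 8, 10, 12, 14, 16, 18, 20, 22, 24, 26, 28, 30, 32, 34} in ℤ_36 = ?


H = {0, 2, 4, 6, 8, 10, 12, 14, 16, 18, 20, 22, 24, 26, 28, 30, 32, 34}, |H| = 18
Number of cosets = |G|/|H| = 36/18 = 2
0 + H = {0, 2, 4, 6, 8, 10, 12, 14, 16, 18, 20, 22, 24, 26, 28, 30, 32, 34}
1 + H = {1, 3, 5, 7, 9, 11, 13, 15, 17, 19, 21, 23, 25, 27, 29, 31, 33, 35}

Cosets: 0+H={0,2,4,6,8,10,12,14,16,18,20,22,24,26,28,30,32,34}; 1+H={1,3,5,7,9,11,13,15,17,19,21,23,25,27,29,31,33,35}


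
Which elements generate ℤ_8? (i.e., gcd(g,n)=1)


g generates ℤ_n iff gcd(g,n) = 1
Checking each g ∈ {1,...,7}:
gcd(1,8) = 1
gcd(2,8) = 2
gcd(3,8) = 1
gcd(4,8) = 4
gcd(5,8) = 1
gcd(6,8) = 2
gcd(7,8) = 1
Generators: {1, 3, 5, 7}
Number of generators = φ(8) = 4

Generators of ℤ_8 = {1, 3, 5, 7}


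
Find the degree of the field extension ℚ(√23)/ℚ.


√23 has minimal polynomial x² - 23 (irreducible over ℚ since 23 is squarefree)

[ℚ(√23)/ℚ] = 2


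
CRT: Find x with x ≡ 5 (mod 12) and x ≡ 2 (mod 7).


m₁ = 12, m₂ = 7, gcd = 1, so CRT applies. M = m₁·m₂ = 84
Let M₁ = M/m₁ = 7, M₂ = M/m₂ = 12
Find y₁ ≡ M₁⁻¹ (mod m₁): 7⁻¹ ≡ 7 (mod 12)
Find y₂ ≡ M₂⁻¹ (mod m₂): 12⁻¹ ≡ 3 (mod 7)
x = a₁·M₁·y₁ + a₂·M₂·y₂ = 5·7·7 + 2·12·3 = 317
Reduce mod 84: x ≡ 65
Check: 65 mod 12 = 5 ✓, 65 mod 7 = 2 ✓

x ≡ 65 (mod 84)


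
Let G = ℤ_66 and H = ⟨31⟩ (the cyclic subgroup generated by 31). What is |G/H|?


|⟨31⟩| = n / gcd(31, 66) = 66 / 1 = 66
H is normal (ℤ_66 is abelian).
|G/H| = |G| / |H| = 66 / 66 = 1

|G/H| = 1


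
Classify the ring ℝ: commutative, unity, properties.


ℝ is a field: commutative, has unity, every nonzero element is a unit (hence an integral domain)
Commutative: Yes
Integral domain: Yes
Has unity: Yes

ℝ: Commutative=Yes, Unity=Yes


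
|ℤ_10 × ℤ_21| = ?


|A × B| = |A| · |B|
|ℤ_10 × ℤ_21| = 10 × 21 = 210

|ℤ_10 × ℤ_21| = 210


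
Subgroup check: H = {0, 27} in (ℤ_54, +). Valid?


Subgroup test for H = {0, 27} in (ℤ_54, +):
(1) 0 ∈ H? Yes
(2) Closure: for all a,b ∈ H, (a+b) mod 54 ∈ H? Yes
(3) Inverses: for all a ∈ H, -a mod 54 ∈ H? Yes

Yes, H is a subgroup of ℤ_54


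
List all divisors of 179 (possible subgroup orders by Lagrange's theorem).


Lagrange's theorem: |H| divides |G|
|G| = 179
Divisors of 179: 1, 179

Possible subgroup orders: {1, 179}


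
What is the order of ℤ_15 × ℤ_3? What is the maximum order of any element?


|ℤ_15 × ℤ_3| = 15 × 3 = 45
Max element order = lcm(15,3) = 15
Cyclic? No (gcd=3)

|ℤ_15×ℤ_3| = 45, max element order = 15


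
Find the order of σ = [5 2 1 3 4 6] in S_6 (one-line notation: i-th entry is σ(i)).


Cycle decomposition: (1 5 4 3)
Cycle lengths: 4
Order = lcm(4) = 4

ord(σ) = 4


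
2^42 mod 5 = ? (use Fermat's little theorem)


Fermat's little theorem: if p is prime and gcd(a,p)=1, then a^(p-1) ≡ 1 (mod p)
p = 5 is prime, gcd(2,5) = 1
Reduce exponent: 42 mod 4 = 2
So 2^42 ≡ 2^2 (mod 5)
2^2 mod 5 = 4

2^42 ≡ 4 (mod 5)


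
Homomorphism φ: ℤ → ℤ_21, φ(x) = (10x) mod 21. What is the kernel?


Kernel = preimage of identity
ker(φ) = {x ∈ ℤ : 10x ≡ 0 (mod 21)}. gcd(10,21) = 1, so 10x ≡ 0 (mod 21) ⟺ x ≡ 0 (mod 21/1 = 21). Hence ker(φ) = 21ℤ

ker(φ) = 21ℤ


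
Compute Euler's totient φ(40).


Factor n: 40 = 2^3 × 5
φ(n) = n · ∏(1 - 1/p) over distinct primes p | n
φ(40) = 40 · (1 - 1/2) · (1 - 1/5) = 16

φ(40) = 16


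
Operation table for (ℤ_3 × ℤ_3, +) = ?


Elements: {(0,0), (0,1), (0,2), (1,0), (1,1), (1,2), (2,0), (2,1), (2,2)}
Operation: componentwise addition mod (3, 3)
Entry (a, b) = ((a₁+b₁) mod 3, (a₂+b₂) mod 3)

Cayley table:
      | (0,0) | (0,1) | (0,2) | (1,0) | (1,1) | (1,2) | (2,0) | (2,1) | (2,2)
(0,0) | (0,0) | (0,1) | (0,2) | (1,0) | (1,1) | (1,2) | (2,0) | (2,1) | (2,2)
(0,1) | (0,1) | (0,2) | (0,0) | (1,1) | (1,2) | (1,0) | (2,1) | (2,2) | (2,0)
(0,2) | (0,2) | (0,0) | (0,1) | (1,2) | (1,0) | (1,1) | (2,2) | (2,0) | (2,1)
(1,0) | (1,0) | (1,1) | (1,2) | (2,0) | (2,1) | (2,2) | (0,0) | (0,1) | (0,2)
(1,1) | (1,1) | (1,2) | (1,0) | (2,1) | (2,2) | (2,0) | (0,1) | (0,2) | (0,0)
(1,2) | (1,2) | (1,0) | (1,1) | (2,2) | (2,0) | (2,1) | (0,2) | (0,0) | (0,1)
(2,0) | (2,0) | (2,1) | (2,2) | (0,0) | (0,1) | (0,2) | (1,0) | (1,1) | (1,2)
(2,1) | (2,1) | (2,2) | (2,0) | (0,1) | (0,2) | (0,0) | (1,1) | (1,2) | (1,0)
(2,2) | (2,2) | (2,0) | (2,1) | (0,2) | (0,0) | (0,1) | (1,2) | (1,0) | (1,1)


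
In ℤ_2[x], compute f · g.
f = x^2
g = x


Expand and collect like terms; reduce coefficients mod 2:
x^0: 0·0 = 0 ≡ 0 (mod 2)
x^1: 0·1 + 0·0 = 0 ≡ 0 (mod 2)
x^2: 0·1 + 1·0 = 0 ≡ 0 (mod 2)
x^3: 1·1 = 1 ≡ 1 (mod 2)
Result: x^3

f · g = x^3


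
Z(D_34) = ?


Z(G) = {g ∈ G | gx = xg for all x ∈ G}
For even n, Z(D_n) = {e, r^(n/2)}: the 180° rotation r^17 commutes with every reflection and rotation

Z(D_34) = {e, r^17}


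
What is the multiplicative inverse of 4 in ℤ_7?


Use the extended Euclidean algorithm to write 1 = 4·s + 7·t; then s mod 7 is the inverse.
Euclidean algorithm:
  4 = 0·7 + 4
  7 = 1·4 + 3
  4 = 1·3 + 1
  3 = 3·1 + 0
gcd(4,7) = 1
Back-substitution gives: 4·(2) + 7·(-1) = 1
So 4⁻¹ ≡ 2 ≡ 2 (mod 7)
Check: 4 × 2 = 8 ≡ 1 (mod 7) ✓

4⁻¹ ≡ 2 (mod 7)


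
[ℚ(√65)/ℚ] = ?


√65 has minimal polynomial x² - 65 (irreducible over ℚ since 65 is squarefree)

[ℚ(√65)/ℚ] = 2


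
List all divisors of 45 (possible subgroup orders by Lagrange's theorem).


Lagrange's theorem: |H| divides |G|
|G| = 45
Divisors of 45: 1, 3, 5, 9, 15, 45

Possible subgroup orders: {1, 3, 5, 9, 15, 45}


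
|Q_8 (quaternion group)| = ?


Q_8 = {±1, ±i, ±j, ±k}
|Q_8| = 8

|Q_8 (quaternion group)| = 8


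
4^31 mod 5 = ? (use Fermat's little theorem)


Fermat's little theorem: if p is prime and gcd(a,p)=1, then a^(p-1) ≡ 1 (mod p)
p = 5 is prime, gcd(4,5) = 1
Reduce exponent: 31 mod 4 = 3
So 4^31 ≡ 4^3 (mod 5)
4^3 mod 5 = 4

4^31 ≡ 4 (mod 5)


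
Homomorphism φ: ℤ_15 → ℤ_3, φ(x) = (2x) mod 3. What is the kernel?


Kernel = preimage of identity
ker(φ) = {x ∈ ℤ_15 : 2x ≡ 0 (mod 3)}. Since 3 | 15, φ is well-defined. The kernel is the cyclic subgroup ⟨3⟩ of ℤ_15 (order 5), i.e. {0, 3, 6, 9, 12}

ker(φ) = {0, 3, 6, 9, 12}


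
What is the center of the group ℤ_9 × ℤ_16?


Z(G) = {g ∈ G | gx = xg for all x ∈ G}
Direct product of abelian groups is abelian, so Z(G) = G

Z(ℤ_9 × ℤ_16) = ℤ_9 × ℤ_16


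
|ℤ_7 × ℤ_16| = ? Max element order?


|ℤ_7 × ℤ_16| = 7 × 16 = 112
Max element order = lcm(7,16) = 112
Cyclic? Yes (gcd=1)

|ℤ_7×ℤ_16| = 112, max element order = 112


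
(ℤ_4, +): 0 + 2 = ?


Operation: addition mod 4
0 + 2 = (a + b) mod 4 with a = 0, b = 2

0 + 2 = 2


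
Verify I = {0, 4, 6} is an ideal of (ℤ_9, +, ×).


Check ideal conditions for I = {0, 4, 6} in ℤ_9:
(1) I is an additive subgroup? No
(2) For r ∈ ℤ_9 and a ∈ I: r·a ∈ I? No  [counterexample: r=2, a=4, r·a mod 9 = 8 ∉ I]

No, I is not an ideal of ℤ_9


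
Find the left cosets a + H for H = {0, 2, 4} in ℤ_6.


H = {0, 2, 4}, |H| = 3
Number of cosets = |G|/|H| = 6/3 = 2
0 + H = {0, 2, 4}
1 + H = {1, 3, 5}

Cosets: 0+H={0,2,4}; 1+H={1,3,5}


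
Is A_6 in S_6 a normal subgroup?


H = A_6 in S_6
A_6 has index 2 in S_6, and every subgroup of index 2 is normal

Yes, normal subgroup


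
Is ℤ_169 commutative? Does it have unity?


ℤ_169 is a commutative ring with unity 1; 169 = 13×13 is composite, so 13·13 ≡ 0 gives zero divisors (not an integral domain)
Commutative: Yes
Integral domain: No
Has unity: Yes

ℤ_169: Commutative=Yes, Unity=Yes


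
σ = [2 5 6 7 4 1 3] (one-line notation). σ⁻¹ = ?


To find σ⁻¹, swap domain and range:
σ(1) = 2 → σ⁻¹(2) = 1
σ(2) = 5 → σ⁻¹(5) = 2
σ(3) = 6 → σ⁻¹(6) = 3
σ(4) = 7 → σ⁻¹(7) = 4
σ(5) = 4 → σ⁻¹(4) = 5
σ(6) = 1 → σ⁻¹(1) = 6
σ(7) = 3 → σ⁻¹(3) = 7

σ⁻¹ = [6 1 7 5 2 3 4]


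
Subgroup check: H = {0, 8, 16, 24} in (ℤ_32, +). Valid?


Subgroup test for H = {0, 8, 16, 24} in (ℤ_32, +):
(1) 0 ∈ H? Yes
(2) Closure: for all a,b ∈ H, (a+b) mod 32 ∈ H? Yes
(3) Inverses: for all a ∈ H, -a mod 32 ∈ H? Yes

Yes, H is a subgroup of ℤ_32


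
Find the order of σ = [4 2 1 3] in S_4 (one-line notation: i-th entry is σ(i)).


Cycle decomposition: (1 4 3)
Cycle lengths: 3
Order = lcm(3) = 3

ord(σ) = 3


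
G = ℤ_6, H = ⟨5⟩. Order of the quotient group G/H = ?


|⟨5⟩| = n / gcd(5, 6) = 6 / 1 = 6
H is normal (ℤ_6 is abelian).
|G/H| = |G| / |H| = 6 / 6 = 1

|G/H| = 1


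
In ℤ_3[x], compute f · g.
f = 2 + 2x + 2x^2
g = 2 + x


Expand and collect like terms; reduce coefficients mod 3:
x^0: 2·2 = 4 ≡ 1 (mod 3)
x^1: 2·1 + 2·2 = 6 ≡ 0 (mod 3)
x^2: 2·1 + 2·2 = 6 ≡ 0 (mod 3)
x^3: 2·1 = 2 ≡ 2 (mod 3)
Result: 1 + 2x^3

f · g = 1 + 2x^3


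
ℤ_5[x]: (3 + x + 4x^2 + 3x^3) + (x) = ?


Add coefficients mod 5:
x^0: 3 + 0 = 3 (mod 5)
x^1: 1 + 1 = 2 (mod 5)
x^2: 4 + 0 = 4 (mod 5)
x^3: 3 + 0 = 3 (mod 5)
Result: 3 + 2x + 4x^2 + 3x^3

f + g = 3 + 2x + 4x^2 + 3x^3


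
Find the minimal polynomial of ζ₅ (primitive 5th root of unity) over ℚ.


ζ₅ is a root of Φ₅(x) = x⁴ + x³ + x² + x + 1, irreducible over ℚ

Minimal polynomial: x⁴ + x³ + x² + x + 1


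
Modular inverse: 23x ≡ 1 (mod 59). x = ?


Use the extended Euclidean algorithm to write 1 = 23·s + 59·t; then s mod 59 is the inverse.
Euclidean algorithm:
  23 = 0·59 + 23
  59 = 2·23 + 13
  23 = 1·13 + 10
  13 = 1·10 + 3
  10 = 3·3 + 1
  3 = 3·1 + 0
gcd(23,59) = 1
Back-substitution gives: 23·(18) + 59·(-7) = 1
So 23⁻¹ ≡ 18 ≡ 18 (mod 59)
Check: 23 × 18 = 414 ≡ 1 (mod 59) ✓

23⁻¹ ≡ 18 (mod 59)


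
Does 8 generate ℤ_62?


g generates ℤ_n iff gcd(g, n) = 1
gcd(8, 62) = 2
Since gcd = 2 ≠ 1, ⟨8⟩ has order 31 < 62, so 8 is not a generator.

No, 8 does not generate ℤ_62


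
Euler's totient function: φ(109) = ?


Factor n: 109 = 109
φ(n) = n · ∏(1 - 1/p) over distinct primes p | n
φ(109) = 109 · (1 - 1/109) = 108

φ(109) = 108


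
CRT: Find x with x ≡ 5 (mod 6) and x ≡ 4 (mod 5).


m₁ = 6, m₂ = 5, gcd = 1, so CRT applies. M = m₁·m₂ = 30
Let M₁ = M/m₁ = 5, M₂ = M/m₂ = 6
Find y₁ ≡ M₁⁻¹ (mod m₁): 5⁻¹ ≡ 5 (mod 6)
Find y₂ ≡ M₂⁻¹ (mod m₂): 6⁻¹ ≡ 1 (mod 5)
x = a₁·M₁·y₁ + a₂·M₂·y₂ = 5·5·5 + 4·6·1 = 149
Reduce mod 30: x ≡ 29
Check: 29 mod 6 = 5 ✓, 29 mod 5 = 4 ✓

x ≡ 29 (mod 30)


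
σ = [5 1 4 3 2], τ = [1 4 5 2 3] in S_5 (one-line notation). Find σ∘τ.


σ∘τ: apply τ first, then σ
1 →τ 1 →σ 5
2 →τ 4 →σ 3
3 →τ 5 →σ 2
4 →τ 2 →σ 1
5 →τ 3 →σ 4

σ∘τ = [5 3 2 1 4]


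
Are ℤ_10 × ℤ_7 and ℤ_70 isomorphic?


Comparing ℤ_10 × ℤ_7 and ℤ_70:
gcd(10,7) = 1, so ℤ_10 × ℤ_7 ≅ ℤ_70 (CRT)

Yes, ℤ_10 × ℤ_7 ≅ ℤ_70


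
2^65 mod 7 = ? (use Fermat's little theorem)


Fermat's little theorem: if p is prime and gcd(a,p)=1, then a^(p-1) ≡ 1 (mod p)
p = 7 is prime, gcd(2,7) = 1
Reduce exponent: 65 mod 6 = 5
So 2^65 ≡ 2^5 (mod 7)
2^5 mod 7 = 4

2^65 ≡ 4 (mod 7)


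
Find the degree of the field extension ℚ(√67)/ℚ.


√67 has minimal polynomial x² - 67 (irreducible over ℚ since 67 is squarefree)

[ℚ(√67)/ℚ] = 2


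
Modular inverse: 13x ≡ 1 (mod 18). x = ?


Use the extended Euclidean algorithm to write 1 = 13·s + 18·t; then s mod 18 is the inverse.
Euclidean algorithm:
  13 = 0·18 + 13
  18 = 1·13 + 5
  13 = 2·5 + 3
  5 = 1·3 + 2
  3 = 1·2 + 1
  2 = 2·1 + 0
gcd(13,18) = 1
Back-substitution gives: 13·(7) + 18·(-5) = 1
So 13⁻¹ ≡ 7 ≡ 7 (mod 18)
Check: 13 × 7 = 91 ≡ 1 (mod 18) ✓

13⁻¹ ≡ 7 (mod 18)


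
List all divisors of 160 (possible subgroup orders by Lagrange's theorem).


Lagrange's theorem: |H| divides |G|
|G| = 160
Divisors of 160: 1, 2, 4, 5, 8, 10, 16, 20, 32, 40, 80, 160

Possible subgroup orders: {1, 2, 4, 5, 8, 10, 16, 20, 32, 40, 80, 160}


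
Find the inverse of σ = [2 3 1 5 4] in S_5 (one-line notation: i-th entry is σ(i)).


To find σ⁻¹, swap domain and range:
σ(1) = 2 → σ⁻¹(2) = 1
σ(2) = 3 → σ⁻¹(3) = 2
σ(3) = 1 → σ⁻¹(1) = 3
σ(4) = 5 → σ⁻¹(5) = 4
σ(5) = 4 → σ⁻¹(4) = 5

σ⁻¹ = [3 1 2 5 4]
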